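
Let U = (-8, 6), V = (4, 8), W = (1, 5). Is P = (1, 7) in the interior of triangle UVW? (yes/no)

Barycentric coordinates of P: (1/5, 3/5, 1/5).
The three coordinates are positive, positive, positive; a point is interior exactly when all three are positive.

yes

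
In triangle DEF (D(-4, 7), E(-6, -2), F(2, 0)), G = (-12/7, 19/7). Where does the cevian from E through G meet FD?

Barycentric coordinates of G with respect to DEF: (3/7, 1/7, 3/7).
On side FD the E-coordinate is zero; dropping G's E-weight 1/7 and renormalizing the remaining 3/7 : 3/7 gives weights 1/2, 1/2 on F, D.
H = (1/2)·(2, 0) + (1/2)·(-4, 7) = (-1, 7/2).

(-1, 7/2)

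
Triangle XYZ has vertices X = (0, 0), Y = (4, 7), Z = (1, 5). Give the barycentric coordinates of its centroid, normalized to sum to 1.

The centroid is the average of the vertices, so each weight is 1/3.

(1/3, 1/3, 1/3)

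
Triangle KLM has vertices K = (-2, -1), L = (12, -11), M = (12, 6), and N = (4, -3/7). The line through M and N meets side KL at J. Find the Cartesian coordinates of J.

(4/5, -3)

Barycentric coordinates of N with respect to KLM: (4/7, 1/7, 2/7).
On side KL the M-coordinate is zero; dropping N's M-weight 2/7 and renormalizing the remaining 4/7 : 1/7 gives weights 4/5, 1/5 on K, L.
J = (4/5)·(-2, -1) + (1/5)·(12, -11) = (4/5, -3).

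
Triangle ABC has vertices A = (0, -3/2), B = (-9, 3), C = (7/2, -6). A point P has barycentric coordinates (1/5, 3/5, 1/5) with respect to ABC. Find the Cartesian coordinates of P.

(-47/10, 3/10)

P = (1/5)·A + (3/5)·B + (1/5)·C.
x-coordinate: (1/5)·0 + (3/5)·(-9) + (1/5)·(7/2) = -47/10.
y-coordinate: (1/5)·(-3/2) + (3/5)·3 + (1/5)·(-6) = 3/10.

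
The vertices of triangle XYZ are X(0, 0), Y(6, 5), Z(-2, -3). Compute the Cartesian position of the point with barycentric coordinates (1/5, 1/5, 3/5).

W = (1/5)·X + (1/5)·Y + (3/5)·Z.
x-coordinate: (1/5)·0 + (1/5)·6 + (3/5)·(-2) = 0.
y-coordinate: (1/5)·0 + (1/5)·5 + (3/5)·(-3) = -4/5.

(0, -4/5)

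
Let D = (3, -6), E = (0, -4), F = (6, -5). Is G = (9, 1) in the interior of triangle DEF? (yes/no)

Barycentric coordinates of G: (-13/3, 5/3, 11/3).
The three coordinates are negative, positive, positive; a point is interior exactly when all three are positive.

no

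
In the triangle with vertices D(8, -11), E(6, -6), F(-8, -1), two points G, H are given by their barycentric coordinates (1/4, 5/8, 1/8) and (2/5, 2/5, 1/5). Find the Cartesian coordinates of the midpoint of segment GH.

(35/8, -109/16)

Barycentric coordinates of the midpoint are the average: (13/40, 41/80, 13/80).
Converting: (13/40)·D + (41/80)·E + (13/80)·F = (35/8, -109/16).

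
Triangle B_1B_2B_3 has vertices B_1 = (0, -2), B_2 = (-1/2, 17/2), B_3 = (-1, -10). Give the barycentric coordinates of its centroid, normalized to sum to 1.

(1/3, 1/3, 1/3)

The centroid is the average of the vertices, so each weight is 1/3.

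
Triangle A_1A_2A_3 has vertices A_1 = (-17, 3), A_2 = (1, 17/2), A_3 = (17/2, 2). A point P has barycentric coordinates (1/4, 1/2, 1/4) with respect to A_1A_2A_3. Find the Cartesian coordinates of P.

P = (1/4)·A_1 + (1/2)·A_2 + (1/4)·A_3.
x-coordinate: (1/4)·(-17) + (1/2)·1 + (1/4)·(17/2) = -13/8.
y-coordinate: (1/4)·3 + (1/2)·(17/2) + (1/4)·2 = 11/2.

(-13/8, 11/2)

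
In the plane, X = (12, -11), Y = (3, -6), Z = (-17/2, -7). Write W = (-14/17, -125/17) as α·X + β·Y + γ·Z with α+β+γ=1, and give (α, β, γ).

Signed area of the reference triangle: [XYZ] = ½·(12·(-6−(-7)) + 3·(-7−(-11)) + (-17/2)·(-11−(-6))) = ½·(12 + 12 + 85/2) = 133/4.
[WYZ] = ½·((-14/17)·(-6−(-7)) + 3·(-7−(-125/17)) + (-17/2)·(-125/17−(-6))) = ½·(-14/17 + 18/17 + 23/2) = 399/68, so the X-coordinate is (399/68)/(133/4) = 3/17.
[XWZ] = ½·(12·(-125/17−(-7)) + (-14/17)·(-7−(-11)) + (-17/2)·(-11−(-125/17))) = ½·(-72/17 − 56/17 + 31) = 399/34, so the Y-coordinate is 6/17.
[XYW] = ½·(12·(-6−(-125/17)) + 3·(-125/17−(-11)) + (-14/17)·(-11−(-6))) = ½·(276/17 + 186/17 + 70/17) = 266/17, so the Z-coordinate is 8/17.
Check: 3/17 + 6/17 + 8/17 = 1.

(3/17, 6/17, 8/17)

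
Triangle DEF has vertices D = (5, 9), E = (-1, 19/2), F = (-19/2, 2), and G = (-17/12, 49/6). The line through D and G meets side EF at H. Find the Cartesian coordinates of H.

Barycentric coordinates of G with respect to DEF: (1/6, 2/3, 1/6).
On side EF the D-coordinate is zero; dropping G's D-weight 1/6 and renormalizing the remaining 2/3 : 1/6 gives weights 4/5, 1/5 on E, F.
H = (4/5)·(-1, 19/2) + (1/5)·(-19/2, 2) = (-27/10, 8).

(-27/10, 8)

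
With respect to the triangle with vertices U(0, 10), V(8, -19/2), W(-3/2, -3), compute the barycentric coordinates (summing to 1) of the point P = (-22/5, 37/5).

Signed area of the reference triangle: [UVW] = ½·(0·(-19/2−(-3)) + 8·(-3−10) + (-3/2)·(10−(-19/2))) = ½·(0 − 104 − 117/4) = -533/8.
[PVW] = ½·((-22/5)·(-19/2−(-3)) + 8·(-3−(37/5)) + (-3/2)·(37/5−(-19/2))) = ½·(143/5 − 416/5 − 507/20) = -1599/40, so the U-coordinate is (-1599/40)/(-533/8) = 3/5.
[UPW] = ½·(0·(37/5−(-3)) + (-22/5)·(-3−10) + (-3/2)·(10−(37/5))) = ½·(0 + 286/5 − 39/10) = 533/20, so the V-coordinate is -2/5.
[UVP] = ½·(0·(-19/2−(37/5)) + 8·(37/5−10) + (-22/5)·(10−(-19/2))) = ½·(0 − 104/5 − 429/5) = -533/10, so the W-coordinate is 4/5.

(3/5, -2/5, 4/5)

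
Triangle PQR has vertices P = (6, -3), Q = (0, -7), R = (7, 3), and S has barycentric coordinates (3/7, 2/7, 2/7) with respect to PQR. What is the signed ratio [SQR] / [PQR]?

3/7

The signed ratio [SQR]/[PQR] equals the barycentric coordinate of S at vertex P, which is 3/7.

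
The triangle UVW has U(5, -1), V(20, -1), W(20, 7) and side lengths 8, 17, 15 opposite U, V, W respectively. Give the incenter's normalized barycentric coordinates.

The incenter has barycentric coordinates proportional to the opposite side lengths: (8 : 17 : 15).
Normalizing by 8+17+15 = 40 gives (1/5, 17/40, 3/8).

(1/5, 17/40, 3/8)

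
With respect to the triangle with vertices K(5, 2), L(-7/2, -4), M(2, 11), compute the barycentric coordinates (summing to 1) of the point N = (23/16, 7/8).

(1/2, 3/8, 1/8)

Signed area of the reference triangle: [KLM] = ½·(5·(-4−11) + (-7/2)·(11−2) + 2·(2−(-4))) = ½·(-75 − 63/2 + 12) = -189/4.
[NLM] = ½·((23/16)·(-4−11) + (-7/2)·(11−(7/8)) + 2·(7/8−(-4))) = ½·(-345/16 − 567/16 + 39/4) = -189/8, so the K-coordinate is (-189/8)/(-189/4) = 1/2.
[KNM] = ½·(5·(7/8−11) + (23/16)·(11−2) + 2·(2−(7/8))) = ½·(-405/8 + 207/16 + 9/4) = -567/32, so the L-coordinate is 3/8.
[KLN] = ½·(5·(-4−(7/8)) + (-7/2)·(7/8−2) + (23/16)·(2−(-4))) = ½·(-195/8 + 63/16 + 69/8) = -189/32, so the M-coordinate is 1/8.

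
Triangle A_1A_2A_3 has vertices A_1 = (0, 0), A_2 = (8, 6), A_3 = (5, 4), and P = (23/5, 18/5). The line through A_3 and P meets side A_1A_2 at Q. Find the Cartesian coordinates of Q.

Barycentric coordinates of P with respect to A_1A_2A_3: (1/5, 1/5, 3/5).
On side A_1A_2 the A_3-coordinate is zero; dropping P's A_3-weight 3/5 and renormalizing the remaining 1/5 : 1/5 gives weights 1/2, 1/2 on A_1, A_2.
Q = (1/2)·(0, 0) + (1/2)·(8, 6) = (4, 3).

(4, 3)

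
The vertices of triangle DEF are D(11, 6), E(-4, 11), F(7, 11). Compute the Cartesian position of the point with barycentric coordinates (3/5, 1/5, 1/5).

G = (3/5)·D + (1/5)·E + (1/5)·F.
x-coordinate: (3/5)·11 + (1/5)·(-4) + (1/5)·7 = 36/5.
y-coordinate: (3/5)·6 + (1/5)·11 + (1/5)·11 = 8.

(36/5, 8)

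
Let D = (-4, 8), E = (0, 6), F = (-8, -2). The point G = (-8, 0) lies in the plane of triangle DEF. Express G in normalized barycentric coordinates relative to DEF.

(1/3, -1/6, 5/6)

Signed area of the reference triangle: [DEF] = ½·((-4)·(6−(-2)) + 0·(-2−8) + (-8)·(8−6)) = ½·(-32 + 0 − 16) = -24.
[GEF] = ½·((-8)·(6−(-2)) + 0·(-2−0) + (-8)·(0−6)) = ½·(-64 + 0 + 48) = -8, so the D-coordinate is (-8)/(-24) = 1/3.
[DGF] = ½·((-4)·(0−(-2)) + (-8)·(-2−8) + (-8)·(8−0)) = ½·(-8 + 80 − 64) = 4, so the E-coordinate is -1/6.
[DEG] = ½·((-4)·(6−0) + 0·(0−8) + (-8)·(8−6)) = ½·(-24 + 0 − 16) = -20, so the F-coordinate is 5/6.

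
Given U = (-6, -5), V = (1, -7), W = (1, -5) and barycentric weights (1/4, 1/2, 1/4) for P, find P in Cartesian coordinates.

P = (1/4)·U + (1/2)·V + (1/4)·W.
x-coordinate: (1/4)·(-6) + (1/2)·1 + (1/4)·1 = -3/4.
y-coordinate: (1/4)·(-5) + (1/2)·(-7) + (1/4)·(-5) = -6.

(-3/4, -6)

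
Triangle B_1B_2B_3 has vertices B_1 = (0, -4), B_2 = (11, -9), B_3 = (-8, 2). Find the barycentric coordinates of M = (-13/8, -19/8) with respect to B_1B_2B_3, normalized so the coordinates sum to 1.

Signed area of the reference triangle: [B_1B_2B_3] = ½·(0·(-9−2) + 11·(2−(-4)) + (-8)·(-4−(-9))) = ½·(0 + 66 − 40) = 13.
[MB_2B_3] = ½·((-13/8)·(-9−2) + 11·(2−(-19/8)) + (-8)·(-19/8−(-9))) = ½·(143/8 + 385/8 − 53) = 13/2, so the B_1-coordinate is (13/2)/13 = 1/2.
[B_1MB_3] = ½·(0·(-19/8−2) + (-13/8)·(2−(-4)) + (-8)·(-4−(-19/8))) = ½·(0 − 39/4 + 13) = 13/8, so the B_2-coordinate is 1/8.
[B_1B_2M] = ½·(0·(-9−(-19/8)) + 11·(-19/8−(-4)) + (-13/8)·(-4−(-9))) = ½·(0 + 143/8 − 65/8) = 39/8, so the B_3-coordinate is 3/8.

(1/2, 1/8, 3/8)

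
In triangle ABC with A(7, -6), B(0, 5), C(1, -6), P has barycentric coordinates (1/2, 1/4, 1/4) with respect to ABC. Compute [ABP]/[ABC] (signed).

The signed ratio [ABP]/[ABC] equals the barycentric coordinate of P at vertex C, which is 1/4.

1/4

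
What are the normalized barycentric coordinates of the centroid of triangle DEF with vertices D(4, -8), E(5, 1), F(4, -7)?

The centroid is the average of the vertices, so each weight is 1/3.

(1/3, 1/3, 1/3)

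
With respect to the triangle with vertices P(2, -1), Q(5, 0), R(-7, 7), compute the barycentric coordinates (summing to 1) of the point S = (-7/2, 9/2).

(1/6, 1/6, 2/3)

Signed area of the reference triangle: [PQR] = ½·(2·(0−7) + 5·(7−(-1)) + (-7)·(-1−0)) = ½·(-14 + 40 + 7) = 33/2.
[SQR] = ½·((-7/2)·(0−7) + 5·(7−(9/2)) + (-7)·(9/2−0)) = ½·(49/2 + 25/2 − 63/2) = 11/4, so the P-coordinate is (11/4)/(33/2) = 1/6.
[PSR] = ½·(2·(9/2−7) + (-7/2)·(7−(-1)) + (-7)·(-1−(9/2))) = ½·(-5 − 28 + 77/2) = 11/4, so the Q-coordinate is 1/6.
[PQS] = ½·(2·(0−(9/2)) + 5·(9/2−(-1)) + (-7/2)·(-1−0)) = ½·(-9 + 55/2 + 7/2) = 11, so the R-coordinate is 2/3.
Check: 1/6 + 1/6 + 2/3 = 1.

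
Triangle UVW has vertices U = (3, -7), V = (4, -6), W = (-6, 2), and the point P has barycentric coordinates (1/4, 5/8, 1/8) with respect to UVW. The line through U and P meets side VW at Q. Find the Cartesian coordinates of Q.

Line UP meets VW where the U-coordinate vanishes; zeroing P's U-weight and renormalizing leaves V, W-weights 5/8 : 1/8 → (5/6, 1/6).
So Q = (5/6)·V + (1/6)·W = (7/3, -14/3).

(7/3, -14/3)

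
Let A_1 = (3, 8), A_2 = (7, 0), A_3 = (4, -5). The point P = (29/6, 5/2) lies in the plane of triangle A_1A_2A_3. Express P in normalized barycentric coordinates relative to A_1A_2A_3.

(5/12, 5/12, 1/6)

Signed area of the reference triangle: [A_1A_2A_3] = ½·(3·(0−(-5)) + 7·(-5−8) + 4·(8−0)) = ½·(15 − 91 + 32) = -22.
[PA_2A_3] = ½·((29/6)·(0−(-5)) + 7·(-5−(5/2)) + 4·(5/2−0)) = ½·(145/6 − 105/2 + 10) = -55/6, so the A_1-coordinate is (-55/6)/(-22) = 5/12.
[A_1PA_3] = ½·(3·(5/2−(-5)) + (29/6)·(-5−8) + 4·(8−(5/2))) = ½·(45/2 − 377/6 + 22) = -55/6, so the A_2-coordinate is 5/12.
[A_1A_2P] = ½·(3·(0−(5/2)) + 7·(5/2−8) + (29/6)·(8−0)) = ½·(-15/2 − 77/2 + 116/3) = -11/3, so the A_3-coordinate is 1/6.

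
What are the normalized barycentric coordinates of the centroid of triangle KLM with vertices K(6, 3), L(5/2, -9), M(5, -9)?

The centroid is the average of the vertices, so each weight is 1/3.

(1/3, 1/3, 1/3)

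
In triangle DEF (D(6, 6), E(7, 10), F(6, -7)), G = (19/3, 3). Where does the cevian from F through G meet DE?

(13/2, 8)

Barycentric coordinates of G with respect to DEF: (1/3, 1/3, 1/3).
On side DE the F-coordinate is zero; dropping G's F-weight 1/3 and renormalizing the remaining 1/3 : 1/3 gives weights 1/2, 1/2 on D, E.
H = (1/2)·(6, 6) + (1/2)·(7, 10) = (13/2, 8).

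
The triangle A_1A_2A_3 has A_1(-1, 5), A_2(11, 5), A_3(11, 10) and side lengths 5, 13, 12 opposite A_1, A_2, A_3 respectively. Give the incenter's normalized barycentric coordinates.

The incenter has barycentric coordinates proportional to the opposite side lengths: (5 : 13 : 12).
Normalizing by 5+13+12 = 30 gives (1/6, 13/30, 2/5).

(1/6, 13/30, 2/5)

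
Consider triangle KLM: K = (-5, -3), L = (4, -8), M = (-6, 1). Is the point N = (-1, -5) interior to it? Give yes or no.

yes

Barycentric coordinates of N: (15/31, 14/31, 2/31).
The three coordinates are positive, positive, positive; a point is interior exactly when all three are positive.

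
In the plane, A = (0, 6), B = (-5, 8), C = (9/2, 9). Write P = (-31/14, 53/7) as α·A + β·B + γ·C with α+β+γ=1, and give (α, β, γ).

Signed area of the reference triangle: [ABC] = ½·(0·(8−9) + (-5)·(9−6) + (9/2)·(6−8)) = ½·(0 − 15 − 9) = -12.
[PBC] = ½·((-31/14)·(8−9) + (-5)·(9−(53/7)) + (9/2)·(53/7−8)) = ½·(31/14 − 50/7 − 27/14) = -24/7, so the A-coordinate is (-24/7)/(-12) = 2/7.
[APC] = ½·(0·(53/7−9) + (-31/14)·(9−6) + (9/2)·(6−(53/7))) = ½·(0 − 93/14 − 99/14) = -48/7, so the B-coordinate is 4/7.
[ABP] = ½·(0·(8−(53/7)) + (-5)·(53/7−6) + (-31/14)·(6−8)) = ½·(0 − 55/7 + 31/7) = -12/7, so the C-coordinate is 1/7.
Check: 2/7 + 4/7 + 1/7 = 1.

(2/7, 4/7, 1/7)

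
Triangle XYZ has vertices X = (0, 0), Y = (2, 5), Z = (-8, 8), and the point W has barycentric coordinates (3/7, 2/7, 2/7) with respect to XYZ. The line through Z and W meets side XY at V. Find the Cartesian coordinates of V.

(4/5, 2)

Line ZW meets XY where the Z-coordinate vanishes; zeroing W's Z-weight and renormalizing leaves X, Y-weights 3/7 : 2/7 → (3/5, 2/5).
So V = (3/5)·X + (2/5)·Y = (4/5, 2).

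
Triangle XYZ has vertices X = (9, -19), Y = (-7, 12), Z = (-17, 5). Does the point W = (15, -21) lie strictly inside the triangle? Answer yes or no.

Barycentric coordinates of W: (242/211, 46/211, -77/211).
The three coordinates are positive, positive, negative; a point is interior exactly when all three are positive.

no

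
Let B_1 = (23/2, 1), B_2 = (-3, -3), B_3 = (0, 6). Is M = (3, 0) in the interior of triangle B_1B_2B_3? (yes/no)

Barycentric coordinates of M: (30/79, 36/79, 13/79).
The three coordinates are positive, positive, positive; a point is interior exactly when all three are positive.

yes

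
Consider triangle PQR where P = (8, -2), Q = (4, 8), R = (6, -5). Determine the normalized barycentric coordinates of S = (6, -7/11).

Signed area of the reference triangle: [PQR] = ½·(8·(8−(-5)) + 4·(-5−(-2)) + 6·(-2−8)) = ½·(104 − 12 − 60) = 16.
[SQR] = ½·(6·(8−(-5)) + 4·(-5−(-7/11)) + 6·(-7/11−8)) = ½·(78 − 192/11 − 570/11) = 48/11, so the P-coordinate is (48/11)/16 = 3/11.
[PSR] = ½·(8·(-7/11−(-5)) + 6·(-5−(-2)) + 6·(-2−(-7/11))) = ½·(384/11 − 18 − 90/11) = 48/11, so the Q-coordinate is 3/11.
[PQS] = ½·(8·(8−(-7/11)) + 4·(-7/11−(-2)) + 6·(-2−8)) = ½·(760/11 + 60/11 − 60) = 80/11, so the R-coordinate is 5/11.
Check: 3/11 + 3/11 + 5/11 = 1.

(3/11, 3/11, 5/11)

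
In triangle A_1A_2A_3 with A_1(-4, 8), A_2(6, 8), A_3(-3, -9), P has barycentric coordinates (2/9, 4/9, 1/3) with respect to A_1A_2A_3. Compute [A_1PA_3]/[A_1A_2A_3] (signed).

The signed ratio [A_1PA_3]/[A_1A_2A_3] equals the barycentric coordinate of P at vertex A_2, which is 4/9.

4/9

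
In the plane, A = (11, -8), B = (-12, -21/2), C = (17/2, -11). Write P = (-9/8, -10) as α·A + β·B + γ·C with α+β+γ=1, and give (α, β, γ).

(1/4, 1/2, 1/4)

Signed area of the reference triangle: [ABC] = ½·(11·(-21/2−(-11)) + (-12)·(-11−(-8)) + (17/2)·(-8−(-21/2))) = ½·(11/2 + 36 + 85/4) = 251/8.
[PBC] = ½·((-9/8)·(-21/2−(-11)) + (-12)·(-11−(-10)) + (17/2)·(-10−(-21/2))) = ½·(-9/16 + 12 + 17/4) = 251/32, so the A-coordinate is (251/32)/(251/8) = 1/4.
[APC] = ½·(11·(-10−(-11)) + (-9/8)·(-11−(-8)) + (17/2)·(-8−(-10))) = ½·(11 + 27/8 + 17) = 251/16, so the B-coordinate is 1/2.
[ABP] = ½·(11·(-21/2−(-10)) + (-12)·(-10−(-8)) + (-9/8)·(-8−(-21/2))) = ½·(-11/2 + 24 − 45/16) = 251/32, so the C-coordinate is 1/4.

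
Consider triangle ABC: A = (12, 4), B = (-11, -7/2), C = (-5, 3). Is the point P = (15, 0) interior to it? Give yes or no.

Barycentric coordinates of P: (296/209, 142/209, -229/209).
The three coordinates are positive, positive, negative; a point is interior exactly when all three are positive.

no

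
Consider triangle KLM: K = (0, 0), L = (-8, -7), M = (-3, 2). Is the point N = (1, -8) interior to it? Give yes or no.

Barycentric coordinates of N: (86/37, 22/37, -71/37).
The three coordinates are positive, positive, negative; a point is interior exactly when all three are positive.

no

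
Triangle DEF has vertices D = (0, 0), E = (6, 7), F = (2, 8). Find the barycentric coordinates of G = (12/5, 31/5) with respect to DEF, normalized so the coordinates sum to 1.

Signed area of the reference triangle: [DEF] = ½·(0·(7−8) + 6·(8−0) + 2·(0−7)) = ½·(0 + 48 − 14) = 17.
[GEF] = ½·((12/5)·(7−8) + 6·(8−(31/5)) + 2·(31/5−7)) = ½·(-12/5 + 54/5 − 8/5) = 17/5, so the D-coordinate is (17/5)/17 = 1/5.
[DGF] = ½·(0·(31/5−8) + (12/5)·(8−0) + 2·(0−(31/5))) = ½·(0 + 96/5 − 62/5) = 17/5, so the E-coordinate is 1/5.
[DEG] = ½·(0·(7−(31/5)) + 6·(31/5−0) + (12/5)·(0−7)) = ½·(0 + 186/5 − 84/5) = 51/5, so the F-coordinate is 3/5.

(1/5, 1/5, 3/5)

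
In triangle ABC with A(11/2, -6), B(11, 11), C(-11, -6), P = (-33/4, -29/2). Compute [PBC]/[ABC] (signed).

[ABC] = ½·((11/2)·(11−(-6)) + 11·(-6−(-6)) + (-11)·(-6−11)) = ½·(187/2 + 0 + 187) = 561/4.
[PBC] = ½·((-33/4)·(11−(-6)) + 11·(-6−(-29/2)) + (-11)·(-29/2−11)) = ½·(-561/4 + 187/2 + 561/2) = 935/8, so the ratio is (935/8)/(561/4) = 5/6.

5/6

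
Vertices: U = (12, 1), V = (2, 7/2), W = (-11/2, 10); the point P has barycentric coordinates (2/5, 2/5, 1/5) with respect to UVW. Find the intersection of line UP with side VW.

Line UP meets VW where the U-coordinate vanishes; zeroing P's U-weight and renormalizing leaves V, W-weights 2/5 : 1/5 → (2/3, 1/3).
So Q = (2/3)·V + (1/3)·W = (-1/2, 17/3).

(-1/2, 17/3)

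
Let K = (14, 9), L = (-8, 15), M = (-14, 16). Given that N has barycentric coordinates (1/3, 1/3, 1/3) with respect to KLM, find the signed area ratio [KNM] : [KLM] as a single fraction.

The signed ratio [KNM]/[KLM] equals the barycentric coordinate of N at vertex L, which is 1/3.

1/3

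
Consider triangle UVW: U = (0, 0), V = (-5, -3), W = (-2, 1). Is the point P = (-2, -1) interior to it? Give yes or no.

yes

Barycentric coordinates of P: (6/11, 4/11, 1/11).
The three coordinates are positive, positive, positive; a point is interior exactly when all three are positive.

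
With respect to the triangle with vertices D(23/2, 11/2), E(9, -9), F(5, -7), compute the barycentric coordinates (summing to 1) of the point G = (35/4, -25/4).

(1/6, 2/3, 1/6)

Signed area of the reference triangle: [DEF] = ½·((23/2)·(-9−(-7)) + 9·(-7−(11/2)) + 5·(11/2−(-9))) = ½·(-23 − 225/2 + 145/2) = -63/2.
[GEF] = ½·((35/4)·(-9−(-7)) + 9·(-7−(-25/4)) + 5·(-25/4−(-9))) = ½·(-35/2 − 27/4 + 55/4) = -21/4, so the D-coordinate is (-21/4)/(-63/2) = 1/6.
[DGF] = ½·((23/2)·(-25/4−(-7)) + (35/4)·(-7−(11/2)) + 5·(11/2−(-25/4))) = ½·(69/8 − 875/8 + 235/4) = -21, so the E-coordinate is 2/3.
[DEG] = ½·((23/2)·(-9−(-25/4)) + 9·(-25/4−(11/2)) + (35/4)·(11/2−(-9))) = ½·(-253/8 − 423/4 + 1015/8) = -21/4, so the F-coordinate is 1/6.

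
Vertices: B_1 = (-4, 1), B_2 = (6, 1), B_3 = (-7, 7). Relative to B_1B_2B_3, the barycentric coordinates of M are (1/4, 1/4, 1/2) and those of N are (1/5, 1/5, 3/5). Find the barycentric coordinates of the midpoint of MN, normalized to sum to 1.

Since both coordinate triples sum to 1, the midpoint's barycentrics are the componentwise average.
(1/4+1/5)/2 = 9/40; similarly 9/40 and 11/20.

(9/40, 9/40, 11/20)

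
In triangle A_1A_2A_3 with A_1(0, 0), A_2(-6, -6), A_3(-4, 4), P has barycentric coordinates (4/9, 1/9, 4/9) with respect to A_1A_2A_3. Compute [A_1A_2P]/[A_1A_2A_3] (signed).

4/9

The signed ratio [A_1A_2P]/[A_1A_2A_3] equals the barycentric coordinate of P at vertex A_3, which is 4/9.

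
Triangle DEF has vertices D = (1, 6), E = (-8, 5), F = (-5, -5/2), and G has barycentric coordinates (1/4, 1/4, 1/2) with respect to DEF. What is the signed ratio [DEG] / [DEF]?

1/2

The signed ratio [DEG]/[DEF] equals the barycentric coordinate of G at vertex F, which is 1/2.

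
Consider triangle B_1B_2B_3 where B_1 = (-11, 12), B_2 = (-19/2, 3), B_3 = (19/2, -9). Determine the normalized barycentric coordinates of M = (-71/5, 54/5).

Signed area of the reference triangle: [B_1B_2B_3] = ½·((-11)·(3−(-9)) + (-19/2)·(-9−12) + (19/2)·(12−3)) = ½·(-132 + 399/2 + 171/2) = 153/2.
[MB_2B_3] = ½·((-71/5)·(3−(-9)) + (-19/2)·(-9−(54/5)) + (19/2)·(54/5−3)) = ½·(-852/5 + 1881/10 + 741/10) = 459/10, so the B_1-coordinate is (459/10)/(153/2) = 3/5.
[B_1MB_3] = ½·((-11)·(54/5−(-9)) + (-71/5)·(-9−12) + (19/2)·(12−(54/5))) = ½·(-1089/5 + 1491/5 + 57/5) = 459/10, so the B_2-coordinate is 3/5.
[B_1B_2M] = ½·((-11)·(3−(54/5)) + (-19/2)·(54/5−12) + (-71/5)·(12−3)) = ½·(429/5 + 57/5 − 639/5) = -153/10, so the B_3-coordinate is -1/5.
Check: 3/5 + 3/5 − 1/5 = 1.

(3/5, 3/5, -1/5)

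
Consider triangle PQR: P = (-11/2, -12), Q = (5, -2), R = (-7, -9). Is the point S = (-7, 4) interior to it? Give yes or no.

no

Barycentric coordinates of S: (-104/31, 13/31, 122/31).
The three coordinates are negative, positive, positive; a point is interior exactly when all three are positive.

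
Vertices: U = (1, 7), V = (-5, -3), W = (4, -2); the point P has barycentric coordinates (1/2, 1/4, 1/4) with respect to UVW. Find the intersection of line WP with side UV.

Line WP meets UV where the W-coordinate vanishes; zeroing P's W-weight and renormalizing leaves U, V-weights 1/2 : 1/4 → (2/3, 1/3).
So Q = (2/3)·U + (1/3)·V = (-1, 11/3).

(-1, 11/3)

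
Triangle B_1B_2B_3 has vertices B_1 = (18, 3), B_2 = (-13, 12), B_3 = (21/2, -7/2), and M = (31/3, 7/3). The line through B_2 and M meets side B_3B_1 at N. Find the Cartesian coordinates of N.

(15, 2/5)

Barycentric coordinates of M with respect to B_1B_2B_3: (1/2, 1/6, 1/3).
On side B_3B_1 the B_2-coordinate is zero; dropping M's B_2-weight 1/6 and renormalizing the remaining 1/3 : 1/2 gives weights 2/5, 3/5 on B_3, B_1.
N = (2/5)·(21/2, -7/2) + (3/5)·(18, 3) = (15, 2/5).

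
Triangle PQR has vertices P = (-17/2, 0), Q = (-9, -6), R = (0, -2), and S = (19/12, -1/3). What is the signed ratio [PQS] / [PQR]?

[PQR] = ½·((-17/2)·(-6−(-2)) + (-9)·(-2−0) + 0·(0−(-6))) = ½·(34 + 18 + 0) = 26.
[PQS] = ½·((-17/2)·(-6−(-1/3)) + (-9)·(-1/3−0) + (19/12)·(0−(-6))) = ½·(289/6 + 3 + 19/2) = 91/3, so the ratio is (91/3)/26 = 7/6.

7/6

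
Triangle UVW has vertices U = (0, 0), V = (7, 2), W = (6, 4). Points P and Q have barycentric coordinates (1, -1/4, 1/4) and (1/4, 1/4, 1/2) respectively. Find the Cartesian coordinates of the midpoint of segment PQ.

(9/4, 3/2)

Barycentric coordinates of the midpoint are the average: (5/8, 0, 3/8).
Converting: (5/8)·U + 0·V + (3/8)·W = (9/4, 3/2).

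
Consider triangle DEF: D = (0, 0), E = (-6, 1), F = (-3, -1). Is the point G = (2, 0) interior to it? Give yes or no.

no

Barycentric coordinates of G: (13/9, -2/9, -2/9).
The three coordinates are positive, negative, negative; a point is interior exactly when all three are positive.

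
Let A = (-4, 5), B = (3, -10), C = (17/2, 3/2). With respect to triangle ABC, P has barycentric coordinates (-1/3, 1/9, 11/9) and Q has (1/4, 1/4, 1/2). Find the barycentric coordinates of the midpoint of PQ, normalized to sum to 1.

Since both coordinate triples sum to 1, the midpoint's barycentrics are the componentwise average.
(-1/3+1/4)/2 = -1/24; similarly 13/72 and 31/36.

(-1/24, 13/72, 31/36)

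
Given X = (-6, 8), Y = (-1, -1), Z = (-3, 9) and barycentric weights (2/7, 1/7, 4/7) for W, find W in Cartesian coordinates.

W = (2/7)·X + (1/7)·Y + (4/7)·Z.
x-coordinate: (2/7)·(-6) + (1/7)·(-1) + (4/7)·(-3) = -25/7.
y-coordinate: (2/7)·8 + (1/7)·(-1) + (4/7)·9 = 51/7.

(-25/7, 51/7)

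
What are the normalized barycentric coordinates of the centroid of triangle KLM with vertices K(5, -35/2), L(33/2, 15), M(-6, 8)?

(1/3, 1/3, 1/3)

The centroid is the average of the vertices, so each weight is 1/3.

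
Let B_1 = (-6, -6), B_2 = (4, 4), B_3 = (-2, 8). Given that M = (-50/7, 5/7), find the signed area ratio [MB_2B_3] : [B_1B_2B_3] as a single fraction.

[B_1B_2B_3] = ½·((-6)·(4−8) + 4·(8−(-6)) + (-2)·(-6−4)) = ½·(24 + 56 + 20) = 50.
[MB_2B_3] = ½·((-50/7)·(4−8) + 4·(8−(5/7)) + (-2)·(5/7−4)) = ½·(200/7 + 204/7 + 46/7) = 225/7, so the ratio is (225/7)/50 = 9/14.

9/14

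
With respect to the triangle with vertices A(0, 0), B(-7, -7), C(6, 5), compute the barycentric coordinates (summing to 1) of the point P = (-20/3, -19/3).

Signed area of the reference triangle: [ABC] = ½·(0·(-7−5) + (-7)·(5−0) + 6·(0−(-7))) = ½·(0 − 35 + 42) = 7/2.
[PBC] = ½·((-20/3)·(-7−5) + (-7)·(5−(-19/3)) + 6·(-19/3−(-7))) = ½·(80 − 238/3 + 4) = 7/3, so the A-coordinate is (7/3)/(7/2) = 2/3.
[APC] = ½·(0·(-19/3−5) + (-20/3)·(5−0) + 6·(0−(-19/3))) = ½·(0 − 100/3 + 38) = 7/3, so the B-coordinate is 2/3.
[ABP] = ½·(0·(-7−(-19/3)) + (-7)·(-19/3−0) + (-20/3)·(0−(-7))) = ½·(0 + 133/3 − 140/3) = -7/6, so the C-coordinate is -1/3.

(2/3, 2/3, -1/3)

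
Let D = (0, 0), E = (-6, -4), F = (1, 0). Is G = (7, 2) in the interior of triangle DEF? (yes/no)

Barycentric coordinates of G: (-5/2, -1/2, 4).
The three coordinates are negative, negative, positive; a point is interior exactly when all three are positive.

no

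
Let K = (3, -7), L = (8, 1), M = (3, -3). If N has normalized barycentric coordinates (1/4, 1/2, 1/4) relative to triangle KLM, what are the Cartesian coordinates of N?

(11/2, -2)

N = (1/4)·K + (1/2)·L + (1/4)·M.
x-coordinate: (1/4)·3 + (1/2)·8 + (1/4)·3 = 11/2.
y-coordinate: (1/4)·(-7) + (1/2)·1 + (1/4)·(-3) = -2.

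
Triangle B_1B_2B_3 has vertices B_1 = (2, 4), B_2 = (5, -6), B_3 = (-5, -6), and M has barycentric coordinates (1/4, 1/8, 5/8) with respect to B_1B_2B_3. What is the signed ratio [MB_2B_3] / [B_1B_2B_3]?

1/4

The signed ratio [MB_2B_3]/[B_1B_2B_3] equals the barycentric coordinate of M at vertex B_1, which is 1/4.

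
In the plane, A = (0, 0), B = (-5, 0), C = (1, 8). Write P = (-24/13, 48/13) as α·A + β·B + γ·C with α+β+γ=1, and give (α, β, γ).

Signed area of the reference triangle: [ABC] = ½·(0·(0−8) + (-5)·(8−0) + 1·(0−0)) = ½·(0 − 40 + 0) = -20.
[PBC] = ½·((-24/13)·(0−8) + (-5)·(8−(48/13)) + 1·(48/13−0)) = ½·(192/13 − 280/13 + 48/13) = -20/13, so the A-coordinate is (-20/13)/(-20) = 1/13.
[APC] = ½·(0·(48/13−8) + (-24/13)·(8−0) + 1·(0−(48/13))) = ½·(0 − 192/13 − 48/13) = -120/13, so the B-coordinate is 6/13.
[ABP] = ½·(0·(0−(48/13)) + (-5)·(48/13−0) + (-24/13)·(0−0)) = ½·(0 − 240/13 + 0) = -120/13, so the C-coordinate is 6/13.

(1/13, 6/13, 6/13)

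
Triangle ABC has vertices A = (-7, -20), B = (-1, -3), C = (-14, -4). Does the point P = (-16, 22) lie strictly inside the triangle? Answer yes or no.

Barycentric coordinates of P: (-68/43, 30/43, 81/43).
The three coordinates are negative, positive, positive; a point is interior exactly when all three are positive.

no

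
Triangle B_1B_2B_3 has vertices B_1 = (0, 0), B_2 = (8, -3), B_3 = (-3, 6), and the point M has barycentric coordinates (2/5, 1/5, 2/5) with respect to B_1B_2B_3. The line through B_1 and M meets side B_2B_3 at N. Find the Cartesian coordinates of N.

Line B_1M meets B_2B_3 where the B_1-coordinate vanishes; zeroing M's B_1-weight and renormalizing leaves B_2, B_3-weights 1/5 : 2/5 → (1/3, 2/3).
So N = (1/3)·B_2 + (2/3)·B_3 = (2/3, 3).

(2/3, 3)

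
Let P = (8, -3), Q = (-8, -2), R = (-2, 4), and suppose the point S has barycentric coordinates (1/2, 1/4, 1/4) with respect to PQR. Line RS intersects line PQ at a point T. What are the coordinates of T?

Line RS meets PQ where the R-coordinate vanishes; zeroing S's R-weight and renormalizing leaves P, Q-weights 1/2 : 1/4 → (2/3, 1/3).
So T = (2/3)·P + (1/3)·Q = (8/3, -8/3).

(8/3, -8/3)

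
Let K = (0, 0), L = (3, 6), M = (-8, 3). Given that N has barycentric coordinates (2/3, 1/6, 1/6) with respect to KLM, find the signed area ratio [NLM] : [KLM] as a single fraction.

2/3

The signed ratio [NLM]/[KLM] equals the barycentric coordinate of N at vertex K, which is 2/3.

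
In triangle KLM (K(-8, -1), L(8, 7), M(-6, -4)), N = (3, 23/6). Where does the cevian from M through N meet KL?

Barycentric coordinates of N with respect to KLM: (1/6, 2/3, 1/6).
On side KL the M-coordinate is zero; dropping N's M-weight 1/6 and renormalizing the remaining 1/6 : 2/3 gives weights 1/5, 4/5 on K, L.
J = (1/5)·(-8, -1) + (4/5)·(8, 7) = (24/5, 27/5).

(24/5, 27/5)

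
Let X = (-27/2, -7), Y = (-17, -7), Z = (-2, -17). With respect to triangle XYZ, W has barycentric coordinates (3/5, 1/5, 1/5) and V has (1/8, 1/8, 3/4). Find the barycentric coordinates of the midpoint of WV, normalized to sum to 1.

Since both coordinate triples sum to 1, the midpoint's barycentrics are the componentwise average.
(3/5+1/8)/2 = 29/80; similarly 13/80 and 19/40.

(29/80, 13/80, 19/40)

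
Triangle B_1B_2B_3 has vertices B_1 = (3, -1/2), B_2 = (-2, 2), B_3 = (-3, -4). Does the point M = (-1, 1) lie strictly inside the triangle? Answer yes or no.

Barycentric coordinates of M: (14/65, 46/65, 1/13).
The three coordinates are positive, positive, positive; a point is interior exactly when all three are positive.

yes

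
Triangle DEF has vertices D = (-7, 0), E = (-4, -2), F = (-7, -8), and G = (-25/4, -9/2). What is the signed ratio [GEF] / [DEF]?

1/4

[DEF] = ½·((-7)·(-2−(-8)) + (-4)·(-8−0) + (-7)·(0−(-2))) = ½·(-42 + 32 − 14) = -12.
[GEF] = ½·((-25/4)·(-2−(-8)) + (-4)·(-8−(-9/2)) + (-7)·(-9/2−(-2))) = ½·(-75/2 + 14 + 35/2) = -3, so the ratio is (-3)/(-12) = 1/4.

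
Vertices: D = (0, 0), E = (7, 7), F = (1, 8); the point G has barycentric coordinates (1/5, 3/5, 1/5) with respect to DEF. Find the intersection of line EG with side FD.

Line EG meets FD where the E-coordinate vanishes; zeroing G's E-weight and renormalizing leaves F, D-weights 1/5 : 1/5 → (1/2, 1/2).
So H = (1/2)·F + (1/2)·D = (1/2, 4).

(1/2, 4)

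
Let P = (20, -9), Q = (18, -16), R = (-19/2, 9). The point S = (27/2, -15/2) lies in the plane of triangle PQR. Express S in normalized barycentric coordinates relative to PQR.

(1/2, 3/10, 1/5)

Signed area of the reference triangle: [PQR] = ½·(20·(-16−9) + 18·(9−(-9)) + (-19/2)·(-9−(-16))) = ½·(-500 + 324 − 133/2) = -485/4.
[SQR] = ½·((27/2)·(-16−9) + 18·(9−(-15/2)) + (-19/2)·(-15/2−(-16))) = ½·(-675/2 + 297 − 323/4) = -485/8, so the P-coordinate is (-485/8)/(-485/4) = 1/2.
[PSR] = ½·(20·(-15/2−9) + (27/2)·(9−(-9)) + (-19/2)·(-9−(-15/2))) = ½·(-330 + 243 + 57/4) = -291/8, so the Q-coordinate is 3/10.
[PQS] = ½·(20·(-16−(-15/2)) + 18·(-15/2−(-9)) + (27/2)·(-9−(-16))) = ½·(-170 + 27 + 189/2) = -97/4, so the R-coordinate is 1/5.
Check: 1/2 + 3/10 + 1/5 = 1.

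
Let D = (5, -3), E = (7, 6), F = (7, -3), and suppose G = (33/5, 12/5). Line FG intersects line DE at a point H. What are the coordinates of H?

(13/2, 15/4)

Barycentric coordinates of G with respect to DEF: (1/5, 3/5, 1/5).
On side DE the F-coordinate is zero; dropping G's F-weight 1/5 and renormalizing the remaining 1/5 : 3/5 gives weights 1/4, 3/4 on D, E.
H = (1/4)·(5, -3) + (3/4)·(7, 6) = (13/2, 15/4).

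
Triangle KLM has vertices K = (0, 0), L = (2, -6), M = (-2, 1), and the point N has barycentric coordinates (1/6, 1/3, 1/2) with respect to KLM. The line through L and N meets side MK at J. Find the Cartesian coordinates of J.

Line LN meets MK where the L-coordinate vanishes; zeroing N's L-weight and renormalizing leaves M, K-weights 1/2 : 1/6 → (3/4, 1/4).
So J = (3/4)·M + (1/4)·K = (-3/2, 3/4).

(-3/2, 3/4)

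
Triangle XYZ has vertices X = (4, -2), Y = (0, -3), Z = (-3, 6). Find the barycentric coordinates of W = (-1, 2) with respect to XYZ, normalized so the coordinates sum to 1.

Signed area of the reference triangle: [XYZ] = ½·(4·(-3−6) + 0·(6−(-2)) + (-3)·(-2−(-3))) = ½·(-36 + 0 − 3) = -39/2.
[WYZ] = ½·((-1)·(-3−6) + 0·(6−2) + (-3)·(2−(-3))) = ½·(9 + 0 − 15) = -3, so the X-coordinate is (-3)/(-39/2) = 2/13.
[XWZ] = ½·(4·(2−6) + (-1)·(6−(-2)) + (-3)·(-2−2)) = ½·(-16 − 8 + 12) = -6, so the Y-coordinate is 4/13.
[XYW] = ½·(4·(-3−2) + 0·(2−(-2)) + (-1)·(-2−(-3))) = ½·(-20 + 0 − 1) = -21/2, so the Z-coordinate is 7/13.

(2/13, 4/13, 7/13)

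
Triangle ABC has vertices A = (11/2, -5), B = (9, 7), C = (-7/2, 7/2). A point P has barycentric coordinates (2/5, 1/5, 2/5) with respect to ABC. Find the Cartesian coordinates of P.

P = (2/5)·A + (1/5)·B + (2/5)·C.
x-coordinate: (2/5)·(11/2) + (1/5)·9 + (2/5)·(-7/2) = 13/5.
y-coordinate: (2/5)·(-5) + (1/5)·7 + (2/5)·(7/2) = 4/5.

(13/5, 4/5)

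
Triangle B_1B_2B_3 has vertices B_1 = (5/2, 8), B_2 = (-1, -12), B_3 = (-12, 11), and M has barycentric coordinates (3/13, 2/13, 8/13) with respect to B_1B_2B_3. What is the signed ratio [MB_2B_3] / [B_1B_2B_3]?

3/13

The signed ratio [MB_2B_3]/[B_1B_2B_3] equals the barycentric coordinate of M at vertex B_1, which is 3/13.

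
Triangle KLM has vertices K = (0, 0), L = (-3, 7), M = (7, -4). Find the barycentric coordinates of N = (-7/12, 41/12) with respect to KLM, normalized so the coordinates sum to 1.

Signed area of the reference triangle: [KLM] = ½·(0·(7−(-4)) + (-3)·(-4−0) + 7·(0−7)) = ½·(0 + 12 − 49) = -37/2.
[NLM] = ½·((-7/12)·(7−(-4)) + (-3)·(-4−(41/12)) + 7·(41/12−7)) = ½·(-77/12 + 89/4 − 301/12) = -37/8, so the K-coordinate is (-37/8)/(-37/2) = 1/4.
[KNM] = ½·(0·(41/12−(-4)) + (-7/12)·(-4−0) + 7·(0−(41/12))) = ½·(0 + 7/3 − 287/12) = -259/24, so the L-coordinate is 7/12.
[KLN] = ½·(0·(7−(41/12)) + (-3)·(41/12−0) + (-7/12)·(0−7)) = ½·(0 − 41/4 + 49/12) = -37/12, so the M-coordinate is 1/6.
Check: 1/4 + 7/12 + 1/6 = 1.

(1/4, 7/12, 1/6)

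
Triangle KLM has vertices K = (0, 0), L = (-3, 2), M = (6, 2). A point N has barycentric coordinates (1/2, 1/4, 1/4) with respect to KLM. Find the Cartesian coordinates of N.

N = (1/2)·K + (1/4)·L + (1/4)·M.
x-coordinate: (1/2)·0 + (1/4)·(-3) + (1/4)·6 = 3/4.
y-coordinate: (1/2)·0 + (1/4)·2 + (1/4)·2 = 1.

(3/4, 1)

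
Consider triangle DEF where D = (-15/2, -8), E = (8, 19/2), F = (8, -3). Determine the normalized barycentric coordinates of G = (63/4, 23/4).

Signed area of the reference triangle: [DEF] = ½·((-15/2)·(19/2−(-3)) + 8·(-3−(-8)) + 8·(-8−(19/2))) = ½·(-375/4 + 40 − 140) = -775/8.
[GEF] = ½·((63/4)·(19/2−(-3)) + 8·(-3−(23/4)) + 8·(23/4−(19/2))) = ½·(1575/8 − 70 − 30) = 775/16, so the D-coordinate is (775/16)/(-775/8) = -1/2.
[DGF] = ½·((-15/2)·(23/4−(-3)) + (63/4)·(-3−(-8)) + 8·(-8−(23/4))) = ½·(-525/8 + 315/4 − 110) = -775/16, so the E-coordinate is 1/2.
[DEG] = ½·((-15/2)·(19/2−(23/4)) + 8·(23/4−(-8)) + (63/4)·(-8−(19/2))) = ½·(-225/8 + 110 − 2205/8) = -775/8, so the F-coordinate is 1.

(-1/2, 1/2, 1)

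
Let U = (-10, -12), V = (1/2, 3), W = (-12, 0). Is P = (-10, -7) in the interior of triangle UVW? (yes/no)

Barycentric coordinates of P: (187/312, 5/78, 35/104).
The three coordinates are positive, positive, positive; a point is interior exactly when all three are positive.

yes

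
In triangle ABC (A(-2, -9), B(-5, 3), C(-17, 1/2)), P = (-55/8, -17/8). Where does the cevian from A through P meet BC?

(-49/5, 2)

Barycentric coordinates of P with respect to ABC: (3/8, 3/8, 1/4).
On side BC the A-coordinate is zero; dropping P's A-weight 3/8 and renormalizing the remaining 3/8 : 1/4 gives weights 3/5, 2/5 on B, C.
Q = (3/5)·(-5, 3) + (2/5)·(-17, 1/2) = (-49/5, 2).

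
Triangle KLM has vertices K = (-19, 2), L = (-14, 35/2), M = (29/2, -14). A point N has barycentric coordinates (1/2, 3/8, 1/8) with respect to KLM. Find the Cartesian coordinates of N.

(-207/16, 93/16)

N = (1/2)·K + (3/8)·L + (1/8)·M.
x-coordinate: (1/2)·(-19) + (3/8)·(-14) + (1/8)·(29/2) = -207/16.
y-coordinate: (1/2)·2 + (3/8)·(35/2) + (1/8)·(-14) = 93/16.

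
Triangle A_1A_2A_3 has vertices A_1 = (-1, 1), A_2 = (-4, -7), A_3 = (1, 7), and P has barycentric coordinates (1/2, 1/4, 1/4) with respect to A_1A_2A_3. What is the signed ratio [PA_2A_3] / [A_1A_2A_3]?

The signed ratio [PA_2A_3]/[A_1A_2A_3] equals the barycentric coordinate of P at vertex A_1, which is 1/2.

1/2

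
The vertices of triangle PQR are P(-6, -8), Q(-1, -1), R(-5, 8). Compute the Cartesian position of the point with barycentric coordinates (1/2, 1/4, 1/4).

(-9/2, -9/4)

S = (1/2)·P + (1/4)·Q + (1/4)·R.
x-coordinate: (1/2)·(-6) + (1/4)·(-1) + (1/4)·(-5) = -9/2.
y-coordinate: (1/2)·(-8) + (1/4)·(-1) + (1/4)·8 = -9/4.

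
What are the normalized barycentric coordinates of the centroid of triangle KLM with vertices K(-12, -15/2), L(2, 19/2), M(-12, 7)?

(1/3, 1/3, 1/3)

The centroid is the average of the vertices, so each weight is 1/3.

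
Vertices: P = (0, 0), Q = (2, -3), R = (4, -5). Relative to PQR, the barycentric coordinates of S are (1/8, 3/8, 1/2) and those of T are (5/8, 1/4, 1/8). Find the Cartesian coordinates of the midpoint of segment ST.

(15/8, -5/2)

Barycentric coordinates of the midpoint are the average: (3/8, 5/16, 5/16).
Converting: (3/8)·P + (5/16)·Q + (5/16)·R = (15/8, -5/2).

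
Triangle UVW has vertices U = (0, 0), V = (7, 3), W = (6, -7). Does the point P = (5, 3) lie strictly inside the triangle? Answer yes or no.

Barycentric coordinates of P: (20/67, 53/67, -6/67).
The three coordinates are positive, positive, negative; a point is interior exactly when all three are positive.

no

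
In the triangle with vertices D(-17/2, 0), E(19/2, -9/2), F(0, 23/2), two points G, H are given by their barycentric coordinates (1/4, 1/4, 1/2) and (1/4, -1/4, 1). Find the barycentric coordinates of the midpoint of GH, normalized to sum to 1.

Since both coordinate triples sum to 1, the midpoint's barycentrics are the componentwise average.
(1/4+1/4)/2 = 1/4; similarly 0 and 3/4.

(1/4, 0, 3/4)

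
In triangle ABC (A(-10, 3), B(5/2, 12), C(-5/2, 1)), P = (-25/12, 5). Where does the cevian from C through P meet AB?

(-5/3, 9)

Barycentric coordinates of P with respect to ABC: (1/6, 1/3, 1/2).
On side AB the C-coordinate is zero; dropping P's C-weight 1/2 and renormalizing the remaining 1/6 : 1/3 gives weights 1/3, 2/3 on A, B.
Q = (1/3)·(-10, 3) + (2/3)·(5/2, 12) = (-5/3, 9).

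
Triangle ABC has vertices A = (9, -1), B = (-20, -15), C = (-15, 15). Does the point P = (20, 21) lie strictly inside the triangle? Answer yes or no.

no

Barycentric coordinates of P: (51/40, -22/25, 121/200).
The three coordinates are positive, negative, positive; a point is interior exactly when all three are positive.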